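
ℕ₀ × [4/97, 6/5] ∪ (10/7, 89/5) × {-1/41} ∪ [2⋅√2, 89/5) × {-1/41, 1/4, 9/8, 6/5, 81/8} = (ℕ₀ × [4/97, 6/5]) ∪ ((10/7, 89/5) × {-1/41}) ∪ ([2⋅√2, 89/5) × {-1/41, 1/4, 9/8, 6/5, 81/8})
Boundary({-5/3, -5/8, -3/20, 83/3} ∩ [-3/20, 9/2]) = {-3/20}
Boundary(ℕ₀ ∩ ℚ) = ℕ₀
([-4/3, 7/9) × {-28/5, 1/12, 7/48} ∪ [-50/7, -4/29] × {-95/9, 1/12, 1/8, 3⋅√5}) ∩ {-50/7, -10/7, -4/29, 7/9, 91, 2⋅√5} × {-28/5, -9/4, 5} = {-4/29} × {-28/5}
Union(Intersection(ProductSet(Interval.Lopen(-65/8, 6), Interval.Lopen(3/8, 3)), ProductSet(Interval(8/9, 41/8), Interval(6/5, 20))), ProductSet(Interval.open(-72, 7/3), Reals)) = Union(ProductSet(Interval.open(-72, 7/3), Reals), ProductSet(Interval(8/9, 41/8), Interval(6/5, 3)))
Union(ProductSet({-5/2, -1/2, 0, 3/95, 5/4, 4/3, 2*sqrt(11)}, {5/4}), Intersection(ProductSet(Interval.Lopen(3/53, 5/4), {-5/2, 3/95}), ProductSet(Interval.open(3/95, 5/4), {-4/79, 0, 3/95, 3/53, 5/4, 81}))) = Union(ProductSet({-5/2, -1/2, 0, 3/95, 5/4, 4/3, 2*sqrt(11)}, {5/4}), ProductSet(Interval.open(3/53, 5/4), {3/95}))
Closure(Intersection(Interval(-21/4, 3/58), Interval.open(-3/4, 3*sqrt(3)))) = Interval(-3/4, 3/58)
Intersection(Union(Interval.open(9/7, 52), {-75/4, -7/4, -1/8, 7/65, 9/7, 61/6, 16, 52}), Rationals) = Union({-75/4, -7/4, -1/8, 7/65}, Intersection(Interval(9/7, 52), Rationals))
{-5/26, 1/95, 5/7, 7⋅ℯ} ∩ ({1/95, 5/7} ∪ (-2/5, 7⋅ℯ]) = {-5/26, 1/95, 5/7, 7⋅ℯ}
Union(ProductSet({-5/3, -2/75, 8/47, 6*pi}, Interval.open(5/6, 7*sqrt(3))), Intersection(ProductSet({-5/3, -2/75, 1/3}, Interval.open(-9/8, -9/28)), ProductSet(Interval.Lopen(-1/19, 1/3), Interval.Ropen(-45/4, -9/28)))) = Union(ProductSet({-2/75, 1/3}, Interval.open(-9/8, -9/28)), ProductSet({-5/3, -2/75, 8/47, 6*pi}, Interval.open(5/6, 7*sqrt(3))))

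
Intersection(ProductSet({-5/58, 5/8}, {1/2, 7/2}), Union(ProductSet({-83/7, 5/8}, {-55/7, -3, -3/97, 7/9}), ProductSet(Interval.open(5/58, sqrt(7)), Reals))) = ProductSet({5/8}, {1/2, 7/2})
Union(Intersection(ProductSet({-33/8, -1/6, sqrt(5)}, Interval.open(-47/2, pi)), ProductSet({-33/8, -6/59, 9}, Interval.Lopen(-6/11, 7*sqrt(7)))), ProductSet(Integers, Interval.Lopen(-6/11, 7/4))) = Union(ProductSet({-33/8}, Interval.open(-6/11, pi)), ProductSet(Integers, Interval.Lopen(-6/11, 7/4)))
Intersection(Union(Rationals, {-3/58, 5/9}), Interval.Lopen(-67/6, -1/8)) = Intersection(Interval.Lopen(-67/6, -1/8), Rationals)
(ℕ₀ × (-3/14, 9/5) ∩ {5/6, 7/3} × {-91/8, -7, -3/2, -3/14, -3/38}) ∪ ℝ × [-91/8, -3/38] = ℝ × [-91/8, -3/38]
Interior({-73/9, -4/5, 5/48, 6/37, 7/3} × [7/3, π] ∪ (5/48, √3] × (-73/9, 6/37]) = (5/48, √3) × (-73/9, 6/37)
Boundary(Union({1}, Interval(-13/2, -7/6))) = {-13/2, -7/6, 1}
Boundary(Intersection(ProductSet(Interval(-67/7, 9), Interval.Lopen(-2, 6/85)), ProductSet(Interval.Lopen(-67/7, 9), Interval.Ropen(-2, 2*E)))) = Union(ProductSet({-67/7, 9}, Interval(-2, 6/85)), ProductSet(Interval(-67/7, 9), {-2, 6/85}))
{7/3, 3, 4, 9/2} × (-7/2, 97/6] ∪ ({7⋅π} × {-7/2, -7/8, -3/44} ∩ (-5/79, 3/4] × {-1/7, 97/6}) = {7/3, 3, 4, 9/2} × (-7/2, 97/6]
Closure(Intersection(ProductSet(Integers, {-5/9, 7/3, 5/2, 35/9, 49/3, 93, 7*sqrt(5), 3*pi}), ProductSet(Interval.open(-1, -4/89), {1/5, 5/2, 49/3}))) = EmptySet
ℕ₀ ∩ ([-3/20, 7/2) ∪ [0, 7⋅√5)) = {0, 1, …, 15}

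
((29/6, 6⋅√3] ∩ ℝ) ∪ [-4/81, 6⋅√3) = [-4/81, 6⋅√3]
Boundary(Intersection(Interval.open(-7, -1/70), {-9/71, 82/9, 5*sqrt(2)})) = {-9/71}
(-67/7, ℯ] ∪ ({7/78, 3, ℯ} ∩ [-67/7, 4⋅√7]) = (-67/7, ℯ] ∪ {3}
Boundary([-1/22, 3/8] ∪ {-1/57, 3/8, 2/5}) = {-1/22, 3/8, 2/5}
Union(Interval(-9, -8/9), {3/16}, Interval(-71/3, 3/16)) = Interval(-71/3, 3/16)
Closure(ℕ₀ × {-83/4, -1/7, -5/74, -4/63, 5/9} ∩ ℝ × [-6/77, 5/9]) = ℕ₀ × {-5/74, -4/63, 5/9}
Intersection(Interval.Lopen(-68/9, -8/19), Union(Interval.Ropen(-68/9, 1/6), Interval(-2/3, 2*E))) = Interval.Lopen(-68/9, -8/19)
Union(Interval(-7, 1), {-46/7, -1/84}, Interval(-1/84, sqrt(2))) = Interval(-7, sqrt(2))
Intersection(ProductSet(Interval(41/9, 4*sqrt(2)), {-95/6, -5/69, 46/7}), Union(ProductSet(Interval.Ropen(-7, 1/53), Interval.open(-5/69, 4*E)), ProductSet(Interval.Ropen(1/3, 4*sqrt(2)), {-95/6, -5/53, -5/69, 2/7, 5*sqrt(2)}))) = ProductSet(Interval.Ropen(41/9, 4*sqrt(2)), {-95/6, -5/69})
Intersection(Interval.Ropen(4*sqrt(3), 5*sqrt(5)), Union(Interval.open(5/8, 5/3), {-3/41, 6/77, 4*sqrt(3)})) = {4*sqrt(3)}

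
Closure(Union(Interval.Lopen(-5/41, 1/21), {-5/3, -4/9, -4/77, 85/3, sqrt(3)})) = Union({-5/3, -4/9, 85/3, sqrt(3)}, Interval(-5/41, 1/21))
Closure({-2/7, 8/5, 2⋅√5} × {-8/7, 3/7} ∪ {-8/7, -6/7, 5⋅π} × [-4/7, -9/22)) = ({-8/7, -6/7, 5⋅π} × [-4/7, -9/22]) ∪ ({-2/7, 8/5, 2⋅√5} × {-8/7, 3/7})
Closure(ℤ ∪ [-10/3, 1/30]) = ℤ ∪ [-10/3, 1/30]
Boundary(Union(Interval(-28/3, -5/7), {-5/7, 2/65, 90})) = {-28/3, -5/7, 2/65, 90}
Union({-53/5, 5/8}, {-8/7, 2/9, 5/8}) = {-53/5, -8/7, 2/9, 5/8}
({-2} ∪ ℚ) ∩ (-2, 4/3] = ℚ ∩ (-2, 4/3]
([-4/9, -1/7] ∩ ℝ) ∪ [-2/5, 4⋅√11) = [-4/9, 4⋅√11)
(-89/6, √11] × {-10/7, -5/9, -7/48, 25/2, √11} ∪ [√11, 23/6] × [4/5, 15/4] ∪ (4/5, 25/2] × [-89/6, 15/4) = ((4/5, 25/2] × [-89/6, 15/4)) ∪ ([√11, 23/6] × [4/5, 15/4]) ∪ ((-89/6, √11] × {-10/7, -5/9, -7/48, 25/2, √11})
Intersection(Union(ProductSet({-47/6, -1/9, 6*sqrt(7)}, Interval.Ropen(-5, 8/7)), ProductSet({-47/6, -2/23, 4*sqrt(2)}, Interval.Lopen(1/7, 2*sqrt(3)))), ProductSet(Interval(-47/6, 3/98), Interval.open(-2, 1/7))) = ProductSet({-47/6, -1/9}, Interval.open(-2, 1/7))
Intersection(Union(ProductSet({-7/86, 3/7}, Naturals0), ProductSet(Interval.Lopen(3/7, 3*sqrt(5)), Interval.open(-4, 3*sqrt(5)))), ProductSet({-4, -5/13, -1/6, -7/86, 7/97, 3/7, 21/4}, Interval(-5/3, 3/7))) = Union(ProductSet({21/4}, Interval(-5/3, 3/7)), ProductSet({-7/86, 3/7}, Range(0, 1, 1)))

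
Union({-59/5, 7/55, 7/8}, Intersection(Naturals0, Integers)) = Union({-59/5, 7/55, 7/8}, Naturals0)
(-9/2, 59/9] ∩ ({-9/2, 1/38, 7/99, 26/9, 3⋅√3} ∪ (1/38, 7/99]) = [1/38, 7/99] ∪ {26/9, 3⋅√3}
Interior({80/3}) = ∅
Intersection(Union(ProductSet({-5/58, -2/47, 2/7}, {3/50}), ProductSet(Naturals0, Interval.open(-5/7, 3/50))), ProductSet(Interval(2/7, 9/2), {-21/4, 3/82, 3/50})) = Union(ProductSet({2/7}, {3/50}), ProductSet(Range(1, 5, 1), {3/82}))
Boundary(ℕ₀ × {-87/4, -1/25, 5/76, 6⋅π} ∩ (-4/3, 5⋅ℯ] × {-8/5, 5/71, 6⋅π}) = {0, 1, …, 13} × {6⋅π}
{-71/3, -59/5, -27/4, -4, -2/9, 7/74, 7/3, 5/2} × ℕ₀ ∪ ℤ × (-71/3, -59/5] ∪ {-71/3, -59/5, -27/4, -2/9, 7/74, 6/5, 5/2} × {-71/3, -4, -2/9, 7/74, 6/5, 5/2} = (ℤ × (-71/3, -59/5]) ∪ ({-71/3, -59/5, -27/4, -4, -2/9, 7/74, 7/3, 5/2} × ℕ₀) ∪ ({-71/3, -59/5, -27/4, -2/9, 7/74, 6/5, 5/2} × {-71/3, -4, -2/9, 7/74, 6/5, 5/2})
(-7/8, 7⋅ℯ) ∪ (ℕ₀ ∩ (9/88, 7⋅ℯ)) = (-7/8, 7⋅ℯ) ∪ {1, 2, …, 19}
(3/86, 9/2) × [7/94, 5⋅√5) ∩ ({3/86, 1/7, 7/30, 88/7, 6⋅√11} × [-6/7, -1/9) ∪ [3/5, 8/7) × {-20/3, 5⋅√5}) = ∅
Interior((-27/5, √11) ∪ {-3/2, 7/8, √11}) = (-27/5, √11)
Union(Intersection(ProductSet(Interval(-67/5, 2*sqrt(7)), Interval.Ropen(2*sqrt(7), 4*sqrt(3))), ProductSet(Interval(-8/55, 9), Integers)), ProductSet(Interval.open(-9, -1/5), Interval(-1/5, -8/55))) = Union(ProductSet(Interval.open(-9, -1/5), Interval(-1/5, -8/55)), ProductSet(Interval(-8/55, 2*sqrt(7)), Range(6, 7, 1)))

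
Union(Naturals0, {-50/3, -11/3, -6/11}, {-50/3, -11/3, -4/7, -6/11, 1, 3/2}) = Union({-50/3, -11/3, -4/7, -6/11, 3/2}, Naturals0)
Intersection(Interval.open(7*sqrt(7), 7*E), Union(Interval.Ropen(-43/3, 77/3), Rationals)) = Union(Intersection(Interval.open(7*sqrt(7), 7*E), Rationals), Interval.open(7*sqrt(7), 7*E))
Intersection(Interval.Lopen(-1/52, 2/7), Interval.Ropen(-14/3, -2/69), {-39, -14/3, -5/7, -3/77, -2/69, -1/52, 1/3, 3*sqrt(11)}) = EmptySet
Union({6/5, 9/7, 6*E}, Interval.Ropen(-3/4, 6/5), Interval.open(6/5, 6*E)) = Interval(-3/4, 6*E)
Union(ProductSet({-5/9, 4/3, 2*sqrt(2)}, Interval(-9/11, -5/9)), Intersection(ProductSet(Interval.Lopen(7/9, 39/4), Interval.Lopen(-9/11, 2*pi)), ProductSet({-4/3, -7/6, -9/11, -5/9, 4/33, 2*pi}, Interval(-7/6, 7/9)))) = Union(ProductSet({2*pi}, Interval.Lopen(-9/11, 7/9)), ProductSet({-5/9, 4/3, 2*sqrt(2)}, Interval(-9/11, -5/9)))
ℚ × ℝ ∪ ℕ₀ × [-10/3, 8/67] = ℚ × ℝ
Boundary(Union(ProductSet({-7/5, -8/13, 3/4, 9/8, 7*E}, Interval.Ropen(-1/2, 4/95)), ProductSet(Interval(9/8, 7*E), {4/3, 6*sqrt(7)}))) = Union(ProductSet({-7/5, -8/13, 3/4, 9/8, 7*E}, Interval(-1/2, 4/95)), ProductSet(Interval(9/8, 7*E), {4/3, 6*sqrt(7)}))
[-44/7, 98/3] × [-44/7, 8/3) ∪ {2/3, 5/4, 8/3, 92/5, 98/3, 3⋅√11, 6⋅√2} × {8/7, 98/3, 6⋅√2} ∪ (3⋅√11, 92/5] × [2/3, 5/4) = ([-44/7, 98/3] × [-44/7, 8/3)) ∪ ({2/3, 5/4, 8/3, 92/5, 98/3, 3⋅√11, 6⋅√2} × {8/7, 98/3, 6⋅√2})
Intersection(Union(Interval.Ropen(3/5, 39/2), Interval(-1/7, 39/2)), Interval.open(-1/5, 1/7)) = Interval.Ropen(-1/7, 1/7)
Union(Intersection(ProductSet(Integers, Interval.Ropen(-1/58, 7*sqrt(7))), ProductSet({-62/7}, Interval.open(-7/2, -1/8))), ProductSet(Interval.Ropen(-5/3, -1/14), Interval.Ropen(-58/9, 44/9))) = ProductSet(Interval.Ropen(-5/3, -1/14), Interval.Ropen(-58/9, 44/9))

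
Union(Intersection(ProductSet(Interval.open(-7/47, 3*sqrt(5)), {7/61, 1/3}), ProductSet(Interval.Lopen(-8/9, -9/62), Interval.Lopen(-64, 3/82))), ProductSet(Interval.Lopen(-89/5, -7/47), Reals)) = ProductSet(Interval.Lopen(-89/5, -7/47), Reals)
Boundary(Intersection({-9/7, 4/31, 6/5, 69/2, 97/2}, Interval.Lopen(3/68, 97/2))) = {4/31, 6/5, 69/2, 97/2}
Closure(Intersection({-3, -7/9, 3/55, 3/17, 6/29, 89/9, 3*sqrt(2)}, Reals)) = {-3, -7/9, 3/55, 3/17, 6/29, 89/9, 3*sqrt(2)}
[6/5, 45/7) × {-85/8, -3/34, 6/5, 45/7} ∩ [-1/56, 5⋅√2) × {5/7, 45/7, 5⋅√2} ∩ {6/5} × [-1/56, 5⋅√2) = {6/5} × {45/7}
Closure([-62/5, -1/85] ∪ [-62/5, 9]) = [-62/5, 9]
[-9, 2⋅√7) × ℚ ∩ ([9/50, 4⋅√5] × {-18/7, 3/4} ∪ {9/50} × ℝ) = ({9/50} × ℚ) ∪ ([9/50, 2⋅√7) × {-18/7, 3/4})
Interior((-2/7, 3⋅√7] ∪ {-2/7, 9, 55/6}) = (-2/7, 3⋅√7)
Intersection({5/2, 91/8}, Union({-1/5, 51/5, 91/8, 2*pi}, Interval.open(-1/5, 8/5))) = {91/8}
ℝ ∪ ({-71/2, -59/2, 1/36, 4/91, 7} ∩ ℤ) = ℝ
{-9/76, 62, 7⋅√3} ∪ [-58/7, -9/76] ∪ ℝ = (-∞, ∞)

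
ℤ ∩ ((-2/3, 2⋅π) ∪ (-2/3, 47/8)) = {0, 1, …, 6}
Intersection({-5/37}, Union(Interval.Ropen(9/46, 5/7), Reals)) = {-5/37}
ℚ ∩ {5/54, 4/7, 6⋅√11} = {5/54, 4/7}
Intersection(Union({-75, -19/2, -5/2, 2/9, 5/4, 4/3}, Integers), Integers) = Integers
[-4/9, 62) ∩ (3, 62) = (3, 62)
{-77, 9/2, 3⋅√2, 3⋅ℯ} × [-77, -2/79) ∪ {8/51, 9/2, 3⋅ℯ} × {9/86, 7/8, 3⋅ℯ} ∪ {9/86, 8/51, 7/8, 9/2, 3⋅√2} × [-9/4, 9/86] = ({8/51, 9/2, 3⋅ℯ} × {9/86, 7/8, 3⋅ℯ}) ∪ ({9/86, 8/51, 7/8, 9/2, 3⋅√2} × [-9/4, 9/86]) ∪ ({-77, 9/2, 3⋅√2, 3⋅ℯ} × [-77, -2/79))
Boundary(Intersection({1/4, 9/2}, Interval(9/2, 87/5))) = {9/2}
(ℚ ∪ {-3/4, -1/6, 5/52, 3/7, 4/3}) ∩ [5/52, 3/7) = ℚ ∩ [5/52, 3/7)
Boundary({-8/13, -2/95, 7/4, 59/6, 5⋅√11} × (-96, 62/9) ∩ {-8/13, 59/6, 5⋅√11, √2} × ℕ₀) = {-8/13, 59/6, 5⋅√11} × {0, 1, …, 6}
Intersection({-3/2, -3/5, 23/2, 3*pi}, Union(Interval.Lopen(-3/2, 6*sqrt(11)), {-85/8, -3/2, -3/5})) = {-3/2, -3/5, 23/2, 3*pi}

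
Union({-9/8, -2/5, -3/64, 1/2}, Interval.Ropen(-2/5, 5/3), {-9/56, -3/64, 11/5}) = Union({-9/8, 11/5}, Interval.Ropen(-2/5, 5/3))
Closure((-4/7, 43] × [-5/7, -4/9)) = ({-4/7, 43} × [-5/7, -4/9]) ∪ ([-4/7, 43] × {-5/7, -4/9}) ∪ ((-4/7, 43] × [-5/7, -4/9))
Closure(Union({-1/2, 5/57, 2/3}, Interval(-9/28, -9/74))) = Union({-1/2, 5/57, 2/3}, Interval(-9/28, -9/74))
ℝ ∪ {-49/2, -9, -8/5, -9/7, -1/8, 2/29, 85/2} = ℝ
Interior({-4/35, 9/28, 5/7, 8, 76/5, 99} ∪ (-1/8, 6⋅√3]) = (-1/8, 6⋅√3)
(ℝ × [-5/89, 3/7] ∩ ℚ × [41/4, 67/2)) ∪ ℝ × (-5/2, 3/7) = ℝ × (-5/2, 3/7)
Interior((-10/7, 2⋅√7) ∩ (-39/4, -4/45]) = (-10/7, -4/45)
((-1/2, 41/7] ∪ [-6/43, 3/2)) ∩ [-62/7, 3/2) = (-1/2, 3/2)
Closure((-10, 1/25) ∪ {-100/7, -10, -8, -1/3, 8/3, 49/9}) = {-100/7, 8/3, 49/9} ∪ [-10, 1/25]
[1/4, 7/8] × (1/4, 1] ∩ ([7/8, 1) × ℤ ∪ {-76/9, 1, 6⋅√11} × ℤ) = {7/8} × {1}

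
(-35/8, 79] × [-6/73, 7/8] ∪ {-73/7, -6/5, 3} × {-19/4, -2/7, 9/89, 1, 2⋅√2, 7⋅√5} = ((-35/8, 79] × [-6/73, 7/8]) ∪ ({-73/7, -6/5, 3} × {-19/4, -2/7, 9/89, 1, 2⋅√2, 7⋅√5})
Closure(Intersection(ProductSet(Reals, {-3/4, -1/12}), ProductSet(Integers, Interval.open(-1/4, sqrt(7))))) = ProductSet(Integers, {-1/12})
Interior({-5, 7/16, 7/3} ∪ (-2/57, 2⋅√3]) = (-2/57, 2⋅√3)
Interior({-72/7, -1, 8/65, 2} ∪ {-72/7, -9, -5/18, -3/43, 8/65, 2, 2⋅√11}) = ∅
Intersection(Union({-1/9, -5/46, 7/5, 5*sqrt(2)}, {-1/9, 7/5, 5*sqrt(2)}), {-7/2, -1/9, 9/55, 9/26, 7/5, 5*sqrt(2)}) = {-1/9, 7/5, 5*sqrt(2)}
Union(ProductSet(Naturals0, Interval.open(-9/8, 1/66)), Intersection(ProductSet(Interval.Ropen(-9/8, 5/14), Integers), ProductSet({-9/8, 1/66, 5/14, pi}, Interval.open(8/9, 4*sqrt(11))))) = Union(ProductSet({-9/8, 1/66}, Range(1, 14, 1)), ProductSet(Naturals0, Interval.open(-9/8, 1/66)))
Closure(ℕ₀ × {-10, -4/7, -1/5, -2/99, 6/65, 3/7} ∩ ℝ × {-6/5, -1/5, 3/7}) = ℕ₀ × {-1/5, 3/7}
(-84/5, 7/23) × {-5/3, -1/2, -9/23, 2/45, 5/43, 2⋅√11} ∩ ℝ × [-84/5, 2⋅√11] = (-84/5, 7/23) × {-5/3, -1/2, -9/23, 2/45, 5/43, 2⋅√11}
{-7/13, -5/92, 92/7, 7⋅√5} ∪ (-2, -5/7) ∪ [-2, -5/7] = [-2, -5/7] ∪ {-7/13, -5/92, 92/7, 7⋅√5}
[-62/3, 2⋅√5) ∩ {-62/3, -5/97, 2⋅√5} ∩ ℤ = ∅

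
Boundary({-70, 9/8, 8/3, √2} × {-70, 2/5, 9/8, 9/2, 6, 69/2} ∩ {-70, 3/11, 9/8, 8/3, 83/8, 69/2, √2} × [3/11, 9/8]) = {-70, 9/8, 8/3, √2} × {2/5, 9/8}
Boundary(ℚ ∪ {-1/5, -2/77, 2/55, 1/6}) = ℝ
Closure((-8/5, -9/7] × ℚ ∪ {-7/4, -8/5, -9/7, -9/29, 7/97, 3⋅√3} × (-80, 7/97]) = ([-8/5, -9/7] × ℝ) ∪ ({-7/4, -8/5, -9/7, -9/29, 7/97, 3⋅√3} × [-80, 7/97])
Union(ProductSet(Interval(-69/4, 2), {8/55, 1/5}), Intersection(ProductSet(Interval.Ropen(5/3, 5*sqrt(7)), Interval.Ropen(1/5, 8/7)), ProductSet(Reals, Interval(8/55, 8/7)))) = Union(ProductSet(Interval(-69/4, 2), {8/55, 1/5}), ProductSet(Interval.Ropen(5/3, 5*sqrt(7)), Interval.Ropen(1/5, 8/7)))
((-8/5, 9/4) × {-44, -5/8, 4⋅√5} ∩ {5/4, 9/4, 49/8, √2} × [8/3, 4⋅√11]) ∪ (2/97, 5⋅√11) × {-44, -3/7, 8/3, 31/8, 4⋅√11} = ({5/4, √2} × {4⋅√5}) ∪ ((2/97, 5⋅√11) × {-44, -3/7, 8/3, 31/8, 4⋅√11})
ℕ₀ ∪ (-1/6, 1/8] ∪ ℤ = ℤ ∪ (-1/6, 1/8]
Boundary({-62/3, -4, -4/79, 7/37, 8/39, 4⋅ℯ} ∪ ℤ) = ℤ ∪ {-62/3, -4/79, 7/37, 8/39, 4⋅ℯ}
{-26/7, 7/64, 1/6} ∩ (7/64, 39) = {1/6}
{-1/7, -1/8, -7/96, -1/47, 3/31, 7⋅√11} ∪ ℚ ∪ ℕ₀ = ℚ ∪ {7⋅√11}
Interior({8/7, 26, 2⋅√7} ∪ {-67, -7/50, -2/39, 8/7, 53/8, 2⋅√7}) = ∅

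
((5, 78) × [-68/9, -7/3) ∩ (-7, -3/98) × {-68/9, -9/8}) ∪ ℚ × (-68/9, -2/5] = ℚ × (-68/9, -2/5]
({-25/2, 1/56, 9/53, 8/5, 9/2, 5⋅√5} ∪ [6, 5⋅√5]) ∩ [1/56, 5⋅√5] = {1/56, 9/53, 8/5, 9/2} ∪ [6, 5⋅√5]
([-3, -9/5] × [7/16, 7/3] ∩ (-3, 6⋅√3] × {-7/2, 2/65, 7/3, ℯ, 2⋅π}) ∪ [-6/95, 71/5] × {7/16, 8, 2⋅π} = ((-3, -9/5] × {7/3}) ∪ ([-6/95, 71/5] × {7/16, 8, 2⋅π})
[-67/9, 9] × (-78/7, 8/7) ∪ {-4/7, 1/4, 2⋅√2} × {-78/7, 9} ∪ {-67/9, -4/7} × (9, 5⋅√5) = ([-67/9, 9] × (-78/7, 8/7)) ∪ ({-4/7, 1/4, 2⋅√2} × {-78/7, 9}) ∪ ({-67/9, -4/7} × (9, 5⋅√5))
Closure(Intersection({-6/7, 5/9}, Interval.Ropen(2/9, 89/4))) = {5/9}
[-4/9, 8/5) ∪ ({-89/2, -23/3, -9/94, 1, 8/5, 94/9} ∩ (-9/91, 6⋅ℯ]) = [-4/9, 8/5] ∪ {94/9}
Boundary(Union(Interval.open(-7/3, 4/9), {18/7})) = {-7/3, 4/9, 18/7}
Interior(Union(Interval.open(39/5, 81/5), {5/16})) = Interval.open(39/5, 81/5)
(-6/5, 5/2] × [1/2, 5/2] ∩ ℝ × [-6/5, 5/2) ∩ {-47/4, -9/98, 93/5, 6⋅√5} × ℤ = {-9/98} × {1, 2}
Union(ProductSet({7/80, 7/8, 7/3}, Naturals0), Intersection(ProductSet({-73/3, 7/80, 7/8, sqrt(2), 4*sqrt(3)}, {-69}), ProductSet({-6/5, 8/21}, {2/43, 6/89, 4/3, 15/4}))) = ProductSet({7/80, 7/8, 7/3}, Naturals0)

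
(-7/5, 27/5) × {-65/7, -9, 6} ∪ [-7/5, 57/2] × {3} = ([-7/5, 57/2] × {3}) ∪ ((-7/5, 27/5) × {-65/7, -9, 6})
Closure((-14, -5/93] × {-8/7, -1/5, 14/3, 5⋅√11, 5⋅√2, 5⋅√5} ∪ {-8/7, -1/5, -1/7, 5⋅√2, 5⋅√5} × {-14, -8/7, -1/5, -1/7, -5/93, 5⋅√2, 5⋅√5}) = ([-14, -5/93] × {-8/7, -1/5, 14/3, 5⋅√11, 5⋅√2, 5⋅√5}) ∪ ({-8/7, -1/5, -1/7, 5⋅√2, 5⋅√5} × {-14, -8/7, -1/5, -1/7, -5/93, 5⋅√2, 5⋅√5})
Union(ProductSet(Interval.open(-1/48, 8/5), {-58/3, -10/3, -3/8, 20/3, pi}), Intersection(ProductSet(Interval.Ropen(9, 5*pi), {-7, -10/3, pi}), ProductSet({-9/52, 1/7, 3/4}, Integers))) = ProductSet(Interval.open(-1/48, 8/5), {-58/3, -10/3, -3/8, 20/3, pi})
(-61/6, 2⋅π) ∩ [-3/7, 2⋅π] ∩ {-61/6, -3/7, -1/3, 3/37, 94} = {-3/7, -1/3, 3/37}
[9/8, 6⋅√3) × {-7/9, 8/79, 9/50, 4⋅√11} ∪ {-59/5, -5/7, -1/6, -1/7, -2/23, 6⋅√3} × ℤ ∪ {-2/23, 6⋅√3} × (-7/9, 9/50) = ({-2/23, 6⋅√3} × (-7/9, 9/50)) ∪ ({-59/5, -5/7, -1/6, -1/7, -2/23, 6⋅√3} × ℤ) ∪ ([9/8, 6⋅√3) × {-7/9, 8/79, 9/50, 4⋅√11})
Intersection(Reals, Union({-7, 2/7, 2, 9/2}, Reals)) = Reals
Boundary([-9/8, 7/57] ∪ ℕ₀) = {-9/8, 7/57} ∪ (ℕ₀ \ (-9/8, 7/57))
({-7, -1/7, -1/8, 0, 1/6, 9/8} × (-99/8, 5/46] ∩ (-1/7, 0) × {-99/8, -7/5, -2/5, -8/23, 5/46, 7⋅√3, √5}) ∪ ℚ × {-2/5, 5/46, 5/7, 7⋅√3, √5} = ({-1/8} × {-7/5, -2/5, -8/23, 5/46}) ∪ (ℚ × {-2/5, 5/46, 5/7, 7⋅√3, √5})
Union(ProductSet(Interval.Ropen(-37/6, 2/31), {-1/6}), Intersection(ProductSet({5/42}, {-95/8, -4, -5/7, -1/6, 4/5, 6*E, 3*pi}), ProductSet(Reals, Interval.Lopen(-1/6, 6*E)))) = Union(ProductSet({5/42}, {4/5, 6*E, 3*pi}), ProductSet(Interval.Ropen(-37/6, 2/31), {-1/6}))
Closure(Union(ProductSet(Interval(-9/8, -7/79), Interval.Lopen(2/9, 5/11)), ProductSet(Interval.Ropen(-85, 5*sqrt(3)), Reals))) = ProductSet(Interval(-85, 5*sqrt(3)), Reals)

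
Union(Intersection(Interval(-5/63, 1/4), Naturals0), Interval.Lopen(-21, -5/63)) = Union(Interval.Lopen(-21, -5/63), Range(0, 1, 1))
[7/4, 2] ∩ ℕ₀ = {2}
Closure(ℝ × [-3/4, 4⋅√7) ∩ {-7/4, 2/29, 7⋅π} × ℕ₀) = {-7/4, 2/29, 7⋅π} × {0, 1, …, 10}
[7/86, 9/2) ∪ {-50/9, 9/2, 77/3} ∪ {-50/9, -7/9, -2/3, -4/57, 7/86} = {-50/9, -7/9, -2/3, -4/57, 77/3} ∪ [7/86, 9/2]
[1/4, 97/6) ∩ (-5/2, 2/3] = [1/4, 2/3]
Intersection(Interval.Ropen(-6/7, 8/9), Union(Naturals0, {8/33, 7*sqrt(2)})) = Union({8/33}, Range(0, 1, 1))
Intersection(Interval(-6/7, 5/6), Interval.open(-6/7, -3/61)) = Interval.open(-6/7, -3/61)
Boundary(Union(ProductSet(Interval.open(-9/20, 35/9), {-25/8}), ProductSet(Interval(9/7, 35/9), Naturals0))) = Union(ProductSet(Interval(-9/20, 35/9), {-25/8}), ProductSet(Interval(9/7, 35/9), Naturals0))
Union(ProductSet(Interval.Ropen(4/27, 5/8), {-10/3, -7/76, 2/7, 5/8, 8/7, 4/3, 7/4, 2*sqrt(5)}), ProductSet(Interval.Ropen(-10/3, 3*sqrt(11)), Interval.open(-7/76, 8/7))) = Union(ProductSet(Interval.Ropen(-10/3, 3*sqrt(11)), Interval.open(-7/76, 8/7)), ProductSet(Interval.Ropen(4/27, 5/8), {-10/3, -7/76, 2/7, 5/8, 8/7, 4/3, 7/4, 2*sqrt(5)}))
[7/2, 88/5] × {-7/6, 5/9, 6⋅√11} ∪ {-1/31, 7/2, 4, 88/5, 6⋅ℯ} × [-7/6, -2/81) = ({-1/31, 7/2, 4, 88/5, 6⋅ℯ} × [-7/6, -2/81)) ∪ ([7/2, 88/5] × {-7/6, 5/9, 6⋅√11})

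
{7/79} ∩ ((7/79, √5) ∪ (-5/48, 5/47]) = {7/79}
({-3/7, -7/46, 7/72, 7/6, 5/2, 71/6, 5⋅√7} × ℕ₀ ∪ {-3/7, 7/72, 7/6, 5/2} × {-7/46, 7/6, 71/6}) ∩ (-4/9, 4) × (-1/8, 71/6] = ({-3/7, 7/72, 7/6, 5/2} × {7/6, 71/6}) ∪ ({-3/7, -7/46, 7/72, 7/6, 5/2} × {0, 1, …, 11})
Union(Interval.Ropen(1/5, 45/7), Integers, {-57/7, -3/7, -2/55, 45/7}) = Union({-57/7, -3/7, -2/55}, Integers, Interval(1/5, 45/7))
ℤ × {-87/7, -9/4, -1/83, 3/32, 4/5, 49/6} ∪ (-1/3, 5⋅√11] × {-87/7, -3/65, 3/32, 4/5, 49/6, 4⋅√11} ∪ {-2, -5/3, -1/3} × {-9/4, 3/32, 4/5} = ({-2, -5/3, -1/3} × {-9/4, 3/32, 4/5}) ∪ (ℤ × {-87/7, -9/4, -1/83, 3/32, 4/5, 49/6}) ∪ ((-1/3, 5⋅√11] × {-87/7, -3/65, 3/32, 4/5, 49/6, 4⋅√11})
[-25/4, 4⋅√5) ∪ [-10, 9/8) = [-10, 4⋅√5)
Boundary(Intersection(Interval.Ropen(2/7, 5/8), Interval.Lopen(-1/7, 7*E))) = {2/7, 5/8}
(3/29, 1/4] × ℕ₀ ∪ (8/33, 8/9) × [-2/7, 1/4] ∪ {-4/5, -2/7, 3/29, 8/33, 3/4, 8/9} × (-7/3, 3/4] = ((3/29, 1/4] × ℕ₀) ∪ ((8/33, 8/9) × [-2/7, 1/4]) ∪ ({-4/5, -2/7, 3/29, 8/33, 3/4, 8/9} × (-7/3, 3/4])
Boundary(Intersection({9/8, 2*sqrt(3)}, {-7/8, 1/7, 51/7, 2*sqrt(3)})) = {2*sqrt(3)}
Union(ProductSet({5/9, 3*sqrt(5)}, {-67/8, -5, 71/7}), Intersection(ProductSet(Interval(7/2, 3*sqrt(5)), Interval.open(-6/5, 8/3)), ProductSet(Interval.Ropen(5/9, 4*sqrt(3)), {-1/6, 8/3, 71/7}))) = Union(ProductSet({5/9, 3*sqrt(5)}, {-67/8, -5, 71/7}), ProductSet(Interval(7/2, 3*sqrt(5)), {-1/6}))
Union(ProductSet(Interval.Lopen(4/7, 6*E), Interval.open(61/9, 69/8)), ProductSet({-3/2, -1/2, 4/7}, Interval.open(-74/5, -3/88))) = Union(ProductSet({-3/2, -1/2, 4/7}, Interval.open(-74/5, -3/88)), ProductSet(Interval.Lopen(4/7, 6*E), Interval.open(61/9, 69/8)))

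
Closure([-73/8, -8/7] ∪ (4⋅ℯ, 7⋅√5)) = [-73/8, -8/7] ∪ [4⋅ℯ, 7⋅√5]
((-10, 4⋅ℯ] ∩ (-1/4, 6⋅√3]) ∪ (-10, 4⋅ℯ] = (-10, 4⋅ℯ]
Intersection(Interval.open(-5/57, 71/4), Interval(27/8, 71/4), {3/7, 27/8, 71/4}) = {27/8}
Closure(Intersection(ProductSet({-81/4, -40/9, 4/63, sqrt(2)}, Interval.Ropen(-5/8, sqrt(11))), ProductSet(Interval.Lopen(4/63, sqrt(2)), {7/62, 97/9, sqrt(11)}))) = ProductSet({sqrt(2)}, {7/62})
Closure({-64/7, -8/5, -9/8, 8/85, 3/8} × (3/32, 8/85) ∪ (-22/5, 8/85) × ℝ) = ([-22/5, 8/85] × ℝ) ∪ ({-64/7, 8/85, 3/8} × [3/32, 8/85]) ∪ ({-64/7, -8/5, -9/8, 8/85, 3/8} × (3/32, 8/85))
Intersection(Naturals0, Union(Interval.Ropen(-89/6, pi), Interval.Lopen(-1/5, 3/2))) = Range(0, 4, 1)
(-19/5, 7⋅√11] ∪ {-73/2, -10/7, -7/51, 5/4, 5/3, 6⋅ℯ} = {-73/2} ∪ (-19/5, 7⋅√11]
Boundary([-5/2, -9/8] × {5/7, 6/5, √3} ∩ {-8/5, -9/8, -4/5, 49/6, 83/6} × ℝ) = {-8/5, -9/8} × {5/7, 6/5, √3}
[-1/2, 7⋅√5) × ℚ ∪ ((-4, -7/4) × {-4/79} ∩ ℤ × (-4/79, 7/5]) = [-1/2, 7⋅√5) × ℚ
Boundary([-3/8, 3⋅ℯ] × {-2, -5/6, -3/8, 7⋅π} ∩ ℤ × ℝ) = {0, 1, …, 8} × {-2, -5/6, -3/8, 7⋅π}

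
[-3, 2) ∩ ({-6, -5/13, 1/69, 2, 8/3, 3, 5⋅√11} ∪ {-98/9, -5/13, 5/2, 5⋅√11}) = {-5/13, 1/69}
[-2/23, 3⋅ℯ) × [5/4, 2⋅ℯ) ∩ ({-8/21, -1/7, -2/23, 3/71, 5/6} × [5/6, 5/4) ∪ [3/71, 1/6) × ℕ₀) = [3/71, 1/6) × {2, 3, 4, 5}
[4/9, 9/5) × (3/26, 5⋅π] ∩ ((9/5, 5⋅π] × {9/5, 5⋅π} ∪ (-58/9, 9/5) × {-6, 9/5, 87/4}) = [4/9, 9/5) × {9/5}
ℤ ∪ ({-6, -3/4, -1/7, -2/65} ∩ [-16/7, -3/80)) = ℤ ∪ {-3/4, -1/7}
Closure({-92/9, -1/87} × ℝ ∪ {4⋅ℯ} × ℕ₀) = ({-92/9, -1/87} × ℝ) ∪ ({4⋅ℯ} × ℕ₀)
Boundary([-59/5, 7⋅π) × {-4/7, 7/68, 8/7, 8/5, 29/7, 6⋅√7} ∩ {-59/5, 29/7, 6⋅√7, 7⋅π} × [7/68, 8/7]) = {-59/5, 29/7, 6⋅√7} × {7/68, 8/7}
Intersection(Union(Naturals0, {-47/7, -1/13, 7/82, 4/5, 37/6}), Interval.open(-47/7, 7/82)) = Union({-1/13}, Range(0, 1, 1))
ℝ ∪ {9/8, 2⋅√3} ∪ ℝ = ℝ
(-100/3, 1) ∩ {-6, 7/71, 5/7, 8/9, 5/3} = {-6, 7/71, 5/7, 8/9}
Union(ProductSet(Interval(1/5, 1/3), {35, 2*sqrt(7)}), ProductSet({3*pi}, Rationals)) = Union(ProductSet({3*pi}, Rationals), ProductSet(Interval(1/5, 1/3), {35, 2*sqrt(7)}))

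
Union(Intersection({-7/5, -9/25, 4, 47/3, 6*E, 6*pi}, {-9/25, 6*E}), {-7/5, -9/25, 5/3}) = {-7/5, -9/25, 5/3, 6*E}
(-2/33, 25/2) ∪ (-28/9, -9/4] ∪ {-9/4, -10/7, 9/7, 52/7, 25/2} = (-28/9, -9/4] ∪ {-10/7} ∪ (-2/33, 25/2]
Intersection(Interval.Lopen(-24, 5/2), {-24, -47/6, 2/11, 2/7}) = {-47/6, 2/11, 2/7}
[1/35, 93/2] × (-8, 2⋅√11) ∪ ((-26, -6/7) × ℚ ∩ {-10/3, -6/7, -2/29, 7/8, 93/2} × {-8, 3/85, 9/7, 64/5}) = ({-10/3} × {-8, 3/85, 9/7, 64/5}) ∪ ([1/35, 93/2] × (-8, 2⋅√11))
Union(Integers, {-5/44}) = Union({-5/44}, Integers)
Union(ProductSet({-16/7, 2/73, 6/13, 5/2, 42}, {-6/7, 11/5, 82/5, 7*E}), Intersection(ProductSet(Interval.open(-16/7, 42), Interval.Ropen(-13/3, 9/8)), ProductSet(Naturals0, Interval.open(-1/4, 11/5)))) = Union(ProductSet({-16/7, 2/73, 6/13, 5/2, 42}, {-6/7, 11/5, 82/5, 7*E}), ProductSet(Range(0, 42, 1), Interval.open(-1/4, 9/8)))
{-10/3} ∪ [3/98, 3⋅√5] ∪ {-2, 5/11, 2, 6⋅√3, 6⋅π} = {-10/3, -2, 6⋅√3, 6⋅π} ∪ [3/98, 3⋅√5]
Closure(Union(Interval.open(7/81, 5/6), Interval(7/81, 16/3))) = Interval(7/81, 16/3)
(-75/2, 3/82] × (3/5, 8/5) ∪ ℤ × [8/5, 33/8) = (ℤ × [8/5, 33/8)) ∪ ((-75/2, 3/82] × (3/5, 8/5))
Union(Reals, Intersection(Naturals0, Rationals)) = Reals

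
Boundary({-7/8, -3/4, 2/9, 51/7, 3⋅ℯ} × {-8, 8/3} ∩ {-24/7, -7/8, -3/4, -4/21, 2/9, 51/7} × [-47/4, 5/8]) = {-7/8, -3/4, 2/9, 51/7} × {-8}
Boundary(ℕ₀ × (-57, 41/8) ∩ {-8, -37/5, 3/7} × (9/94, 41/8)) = ∅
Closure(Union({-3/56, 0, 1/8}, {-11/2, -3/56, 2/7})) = {-11/2, -3/56, 0, 1/8, 2/7}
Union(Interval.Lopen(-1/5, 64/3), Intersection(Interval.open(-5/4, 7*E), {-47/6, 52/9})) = Interval.Lopen(-1/5, 64/3)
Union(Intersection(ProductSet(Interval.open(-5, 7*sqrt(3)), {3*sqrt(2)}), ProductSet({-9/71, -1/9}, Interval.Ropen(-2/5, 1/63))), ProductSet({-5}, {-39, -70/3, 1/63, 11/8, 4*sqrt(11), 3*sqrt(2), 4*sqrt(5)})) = ProductSet({-5}, {-39, -70/3, 1/63, 11/8, 4*sqrt(11), 3*sqrt(2), 4*sqrt(5)})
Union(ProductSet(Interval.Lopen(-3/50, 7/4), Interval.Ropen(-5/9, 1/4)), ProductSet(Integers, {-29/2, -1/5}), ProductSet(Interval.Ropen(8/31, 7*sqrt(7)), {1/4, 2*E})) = Union(ProductSet(Integers, {-29/2, -1/5}), ProductSet(Interval.Lopen(-3/50, 7/4), Interval.Ropen(-5/9, 1/4)), ProductSet(Interval.Ropen(8/31, 7*sqrt(7)), {1/4, 2*E}))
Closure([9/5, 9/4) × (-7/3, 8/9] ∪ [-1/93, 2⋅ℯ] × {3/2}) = ({9/5, 9/4} × [-7/3, 8/9]) ∪ ([9/5, 9/4] × {-7/3, 8/9}) ∪ ([-1/93, 2⋅ℯ] × {3/2}) ∪ ([9/5, 9/4) × (-7/3, 8/9])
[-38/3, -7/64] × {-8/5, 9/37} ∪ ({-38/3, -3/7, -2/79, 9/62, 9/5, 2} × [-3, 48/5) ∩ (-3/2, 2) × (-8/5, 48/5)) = ([-38/3, -7/64] × {-8/5, 9/37}) ∪ ({-3/7, -2/79, 9/62, 9/5} × (-8/5, 48/5))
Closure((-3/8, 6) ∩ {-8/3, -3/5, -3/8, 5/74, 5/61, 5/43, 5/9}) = {5/74, 5/61, 5/43, 5/9}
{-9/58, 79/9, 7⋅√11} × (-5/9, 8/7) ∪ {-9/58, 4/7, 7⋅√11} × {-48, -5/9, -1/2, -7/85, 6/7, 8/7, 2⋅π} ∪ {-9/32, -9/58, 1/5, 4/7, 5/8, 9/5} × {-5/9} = ({-9/32, -9/58, 1/5, 4/7, 5/8, 9/5} × {-5/9}) ∪ ({-9/58, 79/9, 7⋅√11} × (-5/9, 8/7)) ∪ ({-9/58, 4/7, 7⋅√11} × {-48, -5/9, -1/2, -7/85, 6/7, 8/7, 2⋅π})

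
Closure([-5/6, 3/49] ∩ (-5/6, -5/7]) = [-5/6, -5/7]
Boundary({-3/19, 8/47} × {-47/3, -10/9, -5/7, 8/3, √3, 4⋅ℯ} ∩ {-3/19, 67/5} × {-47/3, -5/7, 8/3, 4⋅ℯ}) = {-3/19} × {-47/3, -5/7, 8/3, 4⋅ℯ}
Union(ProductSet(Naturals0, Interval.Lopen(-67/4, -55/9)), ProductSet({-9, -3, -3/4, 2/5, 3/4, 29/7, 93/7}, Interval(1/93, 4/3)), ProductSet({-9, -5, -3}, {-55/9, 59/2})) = Union(ProductSet({-9, -5, -3}, {-55/9, 59/2}), ProductSet({-9, -3, -3/4, 2/5, 3/4, 29/7, 93/7}, Interval(1/93, 4/3)), ProductSet(Naturals0, Interval.Lopen(-67/4, -55/9)))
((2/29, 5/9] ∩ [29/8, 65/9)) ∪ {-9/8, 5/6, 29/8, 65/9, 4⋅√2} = {-9/8, 5/6, 29/8, 65/9, 4⋅√2}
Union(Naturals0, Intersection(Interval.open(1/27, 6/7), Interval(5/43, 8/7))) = Union(Interval.Ropen(5/43, 6/7), Naturals0)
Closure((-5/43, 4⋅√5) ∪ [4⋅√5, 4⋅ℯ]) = [-5/43, 4⋅ℯ]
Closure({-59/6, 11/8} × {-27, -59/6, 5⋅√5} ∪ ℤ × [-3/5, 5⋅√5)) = (ℤ × [-3/5, 5⋅√5]) ∪ ({-59/6, 11/8} × {-27, -59/6, 5⋅√5})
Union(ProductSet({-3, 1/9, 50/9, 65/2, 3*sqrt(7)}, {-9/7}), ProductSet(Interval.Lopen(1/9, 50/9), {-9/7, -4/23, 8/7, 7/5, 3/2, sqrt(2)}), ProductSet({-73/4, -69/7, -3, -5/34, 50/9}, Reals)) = Union(ProductSet({-73/4, -69/7, -3, -5/34, 50/9}, Reals), ProductSet({-3, 1/9, 50/9, 65/2, 3*sqrt(7)}, {-9/7}), ProductSet(Interval.Lopen(1/9, 50/9), {-9/7, -4/23, 8/7, 7/5, 3/2, sqrt(2)}))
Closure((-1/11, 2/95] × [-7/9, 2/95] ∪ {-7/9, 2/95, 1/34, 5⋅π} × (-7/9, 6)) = ([-1/11, 2/95] × [-7/9, 2/95]) ∪ ({-7/9, 2/95, 1/34, 5⋅π} × [-7/9, 6])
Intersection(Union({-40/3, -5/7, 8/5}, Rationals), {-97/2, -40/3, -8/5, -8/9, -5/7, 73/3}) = {-97/2, -40/3, -8/5, -8/9, -5/7, 73/3}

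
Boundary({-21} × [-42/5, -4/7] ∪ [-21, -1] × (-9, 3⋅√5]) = ({-21, -1} × [-9, 3⋅√5]) ∪ ([-21, -1] × {-9, 3⋅√5})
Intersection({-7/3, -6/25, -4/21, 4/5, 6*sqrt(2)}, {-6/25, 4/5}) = {-6/25, 4/5}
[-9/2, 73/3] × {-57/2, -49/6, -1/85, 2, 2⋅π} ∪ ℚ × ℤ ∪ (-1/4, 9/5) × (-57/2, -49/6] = (ℚ × ℤ) ∪ ((-1/4, 9/5) × (-57/2, -49/6]) ∪ ([-9/2, 73/3] × {-57/2, -49/6, -1/85, 2, 2⋅π})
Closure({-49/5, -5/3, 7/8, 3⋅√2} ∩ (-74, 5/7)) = {-49/5, -5/3}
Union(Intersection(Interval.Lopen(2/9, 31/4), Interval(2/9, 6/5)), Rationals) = Union(Interval(2/9, 6/5), Rationals)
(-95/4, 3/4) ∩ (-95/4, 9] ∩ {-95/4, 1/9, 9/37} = {1/9, 9/37}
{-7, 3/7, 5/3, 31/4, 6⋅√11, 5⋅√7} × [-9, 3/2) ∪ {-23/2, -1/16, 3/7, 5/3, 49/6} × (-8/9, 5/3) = ({-23/2, -1/16, 3/7, 5/3, 49/6} × (-8/9, 5/3)) ∪ ({-7, 3/7, 5/3, 31/4, 6⋅√11, 5⋅√7} × [-9, 3/2))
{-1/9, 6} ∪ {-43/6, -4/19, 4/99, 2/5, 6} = {-43/6, -4/19, -1/9, 4/99, 2/5, 6}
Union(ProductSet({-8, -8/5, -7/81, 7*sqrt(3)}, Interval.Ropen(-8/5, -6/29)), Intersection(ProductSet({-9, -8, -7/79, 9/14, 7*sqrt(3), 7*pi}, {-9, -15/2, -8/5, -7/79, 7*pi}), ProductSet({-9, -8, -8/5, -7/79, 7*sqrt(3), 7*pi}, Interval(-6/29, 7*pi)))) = Union(ProductSet({-8, -8/5, -7/81, 7*sqrt(3)}, Interval.Ropen(-8/5, -6/29)), ProductSet({-9, -8, -7/79, 7*sqrt(3), 7*pi}, {-7/79, 7*pi}))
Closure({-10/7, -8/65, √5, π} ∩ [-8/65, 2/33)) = {-8/65}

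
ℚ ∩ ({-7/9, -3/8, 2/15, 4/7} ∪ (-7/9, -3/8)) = {2/15, 4/7} ∪ (ℚ ∩ [-7/9, -3/8])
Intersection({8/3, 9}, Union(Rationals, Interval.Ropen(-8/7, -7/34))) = {8/3, 9}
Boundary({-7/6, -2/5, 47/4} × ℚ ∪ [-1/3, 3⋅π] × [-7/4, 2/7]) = ({-7/6, -2/5, 47/4} × (-∞, ∞)) ∪ ({-1/3, 3⋅π} × [-7/4, 2/7]) ∪ ([-1/3, 3⋅π] × {-7/4, 2/7})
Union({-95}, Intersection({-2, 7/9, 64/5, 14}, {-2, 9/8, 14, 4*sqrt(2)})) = {-95, -2, 14}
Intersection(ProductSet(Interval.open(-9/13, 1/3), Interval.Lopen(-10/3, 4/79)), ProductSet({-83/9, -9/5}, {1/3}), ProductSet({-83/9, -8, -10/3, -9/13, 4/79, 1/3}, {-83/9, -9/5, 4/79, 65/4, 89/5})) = EmptySet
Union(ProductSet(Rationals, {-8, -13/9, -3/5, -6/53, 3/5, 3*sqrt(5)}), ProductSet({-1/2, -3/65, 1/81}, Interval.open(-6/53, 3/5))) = Union(ProductSet({-1/2, -3/65, 1/81}, Interval.open(-6/53, 3/5)), ProductSet(Rationals, {-8, -13/9, -3/5, -6/53, 3/5, 3*sqrt(5)}))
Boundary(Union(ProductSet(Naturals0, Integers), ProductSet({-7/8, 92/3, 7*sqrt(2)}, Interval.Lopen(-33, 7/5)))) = Union(ProductSet({-7/8, 92/3, 7*sqrt(2)}, Interval(-33, 7/5)), ProductSet(Naturals0, Integers))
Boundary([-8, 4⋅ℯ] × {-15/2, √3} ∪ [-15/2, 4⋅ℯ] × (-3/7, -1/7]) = ({-15/2, 4⋅ℯ} × [-3/7, -1/7]) ∪ ([-15/2, 4⋅ℯ] × {-3/7, -1/7}) ∪ ([-8, 4⋅ℯ] × {-15/2, √3})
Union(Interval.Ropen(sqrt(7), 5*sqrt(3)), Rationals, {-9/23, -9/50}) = Union(Interval.Ropen(sqrt(7), 5*sqrt(3)), Rationals)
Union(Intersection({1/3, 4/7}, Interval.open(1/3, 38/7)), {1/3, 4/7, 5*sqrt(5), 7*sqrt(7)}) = {1/3, 4/7, 5*sqrt(5), 7*sqrt(7)}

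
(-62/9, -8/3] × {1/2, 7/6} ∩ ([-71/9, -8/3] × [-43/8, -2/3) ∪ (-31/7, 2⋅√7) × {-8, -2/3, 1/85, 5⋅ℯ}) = ∅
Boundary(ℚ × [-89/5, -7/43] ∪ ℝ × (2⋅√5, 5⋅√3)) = ℝ × ([-89/5, -7/43] ∪ {5⋅√3, 2⋅√5})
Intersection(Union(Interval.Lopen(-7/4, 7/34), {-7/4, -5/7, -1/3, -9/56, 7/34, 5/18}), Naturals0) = Range(0, 1, 1)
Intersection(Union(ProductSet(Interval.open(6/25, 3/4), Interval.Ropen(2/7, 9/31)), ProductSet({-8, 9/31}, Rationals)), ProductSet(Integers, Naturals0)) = ProductSet({-8}, Naturals0)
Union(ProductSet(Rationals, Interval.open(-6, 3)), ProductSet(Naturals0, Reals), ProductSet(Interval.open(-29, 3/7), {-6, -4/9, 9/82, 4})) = Union(ProductSet(Interval.open(-29, 3/7), {-6, -4/9, 9/82, 4}), ProductSet(Naturals0, Reals), ProductSet(Rationals, Interval.open(-6, 3)))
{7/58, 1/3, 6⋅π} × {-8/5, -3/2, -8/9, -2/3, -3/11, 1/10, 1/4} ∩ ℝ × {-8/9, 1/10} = {7/58, 1/3, 6⋅π} × {-8/9, 1/10}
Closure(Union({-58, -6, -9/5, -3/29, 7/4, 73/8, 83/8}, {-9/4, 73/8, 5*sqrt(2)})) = {-58, -6, -9/4, -9/5, -3/29, 7/4, 73/8, 83/8, 5*sqrt(2)}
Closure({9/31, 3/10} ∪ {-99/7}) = {-99/7, 9/31, 3/10}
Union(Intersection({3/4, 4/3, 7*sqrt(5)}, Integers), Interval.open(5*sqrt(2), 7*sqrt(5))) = Interval.open(5*sqrt(2), 7*sqrt(5))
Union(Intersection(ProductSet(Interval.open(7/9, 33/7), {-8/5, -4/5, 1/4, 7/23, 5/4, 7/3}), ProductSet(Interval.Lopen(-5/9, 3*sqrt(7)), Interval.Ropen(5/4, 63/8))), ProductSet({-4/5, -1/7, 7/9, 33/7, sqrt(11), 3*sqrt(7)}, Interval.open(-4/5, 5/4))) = Union(ProductSet({-4/5, -1/7, 7/9, 33/7, sqrt(11), 3*sqrt(7)}, Interval.open(-4/5, 5/4)), ProductSet(Interval.open(7/9, 33/7), {5/4, 7/3}))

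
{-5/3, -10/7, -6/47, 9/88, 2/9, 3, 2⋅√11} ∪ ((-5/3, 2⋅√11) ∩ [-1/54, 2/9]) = {-5/3, -10/7, -6/47, 3, 2⋅√11} ∪ [-1/54, 2/9]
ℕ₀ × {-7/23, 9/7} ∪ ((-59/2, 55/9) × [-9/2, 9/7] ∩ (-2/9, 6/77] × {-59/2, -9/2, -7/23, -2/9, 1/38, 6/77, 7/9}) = (ℕ₀ × {-7/23, 9/7}) ∪ ((-2/9, 6/77] × {-9/2, -7/23, -2/9, 1/38, 6/77, 7/9})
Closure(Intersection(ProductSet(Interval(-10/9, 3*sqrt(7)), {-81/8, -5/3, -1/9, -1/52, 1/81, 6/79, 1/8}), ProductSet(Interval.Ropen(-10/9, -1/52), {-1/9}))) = ProductSet(Interval(-10/9, -1/52), {-1/9})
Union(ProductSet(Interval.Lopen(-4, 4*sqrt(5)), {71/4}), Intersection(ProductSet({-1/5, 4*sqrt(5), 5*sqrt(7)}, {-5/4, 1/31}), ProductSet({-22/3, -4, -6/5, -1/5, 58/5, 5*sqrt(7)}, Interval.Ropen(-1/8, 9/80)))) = Union(ProductSet({-1/5, 5*sqrt(7)}, {1/31}), ProductSet(Interval.Lopen(-4, 4*sqrt(5)), {71/4}))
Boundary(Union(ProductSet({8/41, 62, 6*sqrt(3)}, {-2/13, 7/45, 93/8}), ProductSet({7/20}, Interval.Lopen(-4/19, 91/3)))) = Union(ProductSet({7/20}, Interval(-4/19, 91/3)), ProductSet({8/41, 62, 6*sqrt(3)}, {-2/13, 7/45, 93/8}))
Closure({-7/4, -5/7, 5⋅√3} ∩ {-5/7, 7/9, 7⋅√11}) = {-5/7}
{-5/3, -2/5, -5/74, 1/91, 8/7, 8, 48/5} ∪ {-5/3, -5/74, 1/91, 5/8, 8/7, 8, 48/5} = {-5/3, -2/5, -5/74, 1/91, 5/8, 8/7, 8, 48/5}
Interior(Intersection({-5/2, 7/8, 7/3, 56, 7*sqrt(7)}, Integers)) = EmptySet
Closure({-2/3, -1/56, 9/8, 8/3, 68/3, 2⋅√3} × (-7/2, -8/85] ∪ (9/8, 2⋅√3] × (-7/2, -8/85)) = ((9/8, 2⋅√3] × (-7/2, -8/85)) ∪ ({-2/3, -1/56, 9/8, 68/3, 2⋅√3} × [-7/2, -8/85]) ∪ ({-2/3, -1/56, 9/8, 8/3, 68/3, 2⋅√3} × (-7/2, -8/85]) ∪ (({-2/3, -1/56, 68/3} ∪ [9/8, 2⋅√3]) × {-7/2, -8/85})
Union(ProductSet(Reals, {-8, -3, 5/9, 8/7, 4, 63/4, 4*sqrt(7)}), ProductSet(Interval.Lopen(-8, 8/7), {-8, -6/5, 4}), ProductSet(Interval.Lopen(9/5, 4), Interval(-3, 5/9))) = Union(ProductSet(Interval.Lopen(-8, 8/7), {-8, -6/5, 4}), ProductSet(Interval.Lopen(9/5, 4), Interval(-3, 5/9)), ProductSet(Reals, {-8, -3, 5/9, 8/7, 4, 63/4, 4*sqrt(7)}))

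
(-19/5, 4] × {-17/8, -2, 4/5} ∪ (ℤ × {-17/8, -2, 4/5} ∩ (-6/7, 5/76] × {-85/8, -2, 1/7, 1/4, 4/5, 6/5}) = (-19/5, 4] × {-17/8, -2, 4/5}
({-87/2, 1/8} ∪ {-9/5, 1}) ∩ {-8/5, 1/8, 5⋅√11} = {1/8}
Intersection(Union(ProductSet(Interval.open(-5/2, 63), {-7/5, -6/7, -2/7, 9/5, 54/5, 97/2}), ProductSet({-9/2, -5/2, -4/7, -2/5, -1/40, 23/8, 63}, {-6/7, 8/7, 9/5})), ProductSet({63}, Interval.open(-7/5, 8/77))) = ProductSet({63}, {-6/7})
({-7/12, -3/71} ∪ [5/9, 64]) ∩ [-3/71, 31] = {-3/71} ∪ [5/9, 31]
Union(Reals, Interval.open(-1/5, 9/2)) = Interval(-oo, oo)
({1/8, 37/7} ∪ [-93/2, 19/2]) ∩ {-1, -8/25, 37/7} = {-1, -8/25, 37/7}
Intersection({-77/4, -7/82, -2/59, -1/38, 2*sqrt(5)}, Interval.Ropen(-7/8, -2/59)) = {-7/82}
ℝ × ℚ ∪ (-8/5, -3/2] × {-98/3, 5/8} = ℝ × ℚ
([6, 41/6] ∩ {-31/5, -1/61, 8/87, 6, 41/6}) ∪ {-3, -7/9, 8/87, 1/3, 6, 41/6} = {-3, -7/9, 8/87, 1/3, 6, 41/6}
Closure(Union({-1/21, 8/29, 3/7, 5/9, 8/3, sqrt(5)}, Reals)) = Reals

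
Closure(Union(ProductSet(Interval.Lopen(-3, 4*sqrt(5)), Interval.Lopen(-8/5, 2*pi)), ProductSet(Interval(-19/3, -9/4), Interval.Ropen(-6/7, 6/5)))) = Union(ProductSet({-19/3}, Interval(-6/7, 6/5)), ProductSet({4*sqrt(5)}, Interval(-8/5, 2*pi)), ProductSet({-3, 4*sqrt(5)}, Union(Interval(-8/5, -6/7), Interval(6/5, 2*pi))), ProductSet(Interval(-19/3, -3), {-6/7, 6/5}), ProductSet(Interval(-19/3, -9/4), Interval.Ropen(-6/7, 6/5)), ProductSet(Interval(-3, 4*sqrt(5)), {-8/5, 2*pi}), ProductSet(Interval.Lopen(-3, 4*sqrt(5)), Interval.Lopen(-8/5, 2*pi)))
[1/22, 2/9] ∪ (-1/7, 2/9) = (-1/7, 2/9]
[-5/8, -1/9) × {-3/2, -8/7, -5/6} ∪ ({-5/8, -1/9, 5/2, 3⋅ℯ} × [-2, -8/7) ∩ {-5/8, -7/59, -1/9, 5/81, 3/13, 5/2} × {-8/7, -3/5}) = [-5/8, -1/9) × {-3/2, -8/7, -5/6}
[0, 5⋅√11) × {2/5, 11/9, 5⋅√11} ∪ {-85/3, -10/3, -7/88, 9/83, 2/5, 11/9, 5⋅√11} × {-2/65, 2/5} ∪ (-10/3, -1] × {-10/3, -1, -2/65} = ((-10/3, -1] × {-10/3, -1, -2/65}) ∪ ({-85/3, -10/3, -7/88, 9/83, 2/5, 11/9, 5⋅√11} × {-2/65, 2/5}) ∪ ([0, 5⋅√11) × {2/5, 11/9, 5⋅√11})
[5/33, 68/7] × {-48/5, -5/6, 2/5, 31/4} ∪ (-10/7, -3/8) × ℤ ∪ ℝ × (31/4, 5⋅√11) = ((-10/7, -3/8) × ℤ) ∪ ([5/33, 68/7] × {-48/5, -5/6, 2/5, 31/4}) ∪ (ℝ × (31/4, 5⋅√11))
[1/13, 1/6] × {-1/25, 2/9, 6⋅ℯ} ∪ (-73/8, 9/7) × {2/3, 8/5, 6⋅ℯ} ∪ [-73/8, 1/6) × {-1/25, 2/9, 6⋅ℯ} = ([-73/8, 1/6] × {-1/25, 2/9, 6⋅ℯ}) ∪ ((-73/8, 9/7) × {2/3, 8/5, 6⋅ℯ})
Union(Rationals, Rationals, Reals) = Reals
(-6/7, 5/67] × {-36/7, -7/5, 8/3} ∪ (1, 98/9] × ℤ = ((1, 98/9] × ℤ) ∪ ((-6/7, 5/67] × {-36/7, -7/5, 8/3})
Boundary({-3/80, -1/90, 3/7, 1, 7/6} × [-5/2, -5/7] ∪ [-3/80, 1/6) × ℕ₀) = ([-3/80, 1/6] × ℕ₀) ∪ ({-3/80, -1/90, 3/7, 1, 7/6} × [-5/2, -5/7])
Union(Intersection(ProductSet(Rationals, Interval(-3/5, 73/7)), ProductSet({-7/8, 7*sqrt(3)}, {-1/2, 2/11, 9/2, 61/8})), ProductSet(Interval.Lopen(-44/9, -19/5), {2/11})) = Union(ProductSet({-7/8}, {-1/2, 2/11, 9/2, 61/8}), ProductSet(Interval.Lopen(-44/9, -19/5), {2/11}))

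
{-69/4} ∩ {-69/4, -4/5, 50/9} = {-69/4}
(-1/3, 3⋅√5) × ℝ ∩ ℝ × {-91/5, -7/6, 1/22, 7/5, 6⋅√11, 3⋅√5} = (-1/3, 3⋅√5) × {-91/5, -7/6, 1/22, 7/5, 6⋅√11, 3⋅√5}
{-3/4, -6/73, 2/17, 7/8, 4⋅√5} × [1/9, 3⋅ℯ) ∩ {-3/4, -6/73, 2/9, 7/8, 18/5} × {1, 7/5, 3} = {-3/4, -6/73, 7/8} × {1, 7/5, 3}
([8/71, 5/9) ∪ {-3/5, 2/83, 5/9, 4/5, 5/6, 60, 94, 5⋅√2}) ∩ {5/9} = {5/9}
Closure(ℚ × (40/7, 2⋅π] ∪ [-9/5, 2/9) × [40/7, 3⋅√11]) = (ℝ × {40/7}) ∪ (ℚ × (40/7, 2⋅π]) ∪ ([-9/5, 2/9] × [40/7, 3⋅√11]) ∪ (((-∞, -9/5] ∪ [2/9, ∞)) × [40/7, 2⋅π])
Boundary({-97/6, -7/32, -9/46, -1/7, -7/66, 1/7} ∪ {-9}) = {-97/6, -9, -7/32, -9/46, -1/7, -7/66, 1/7}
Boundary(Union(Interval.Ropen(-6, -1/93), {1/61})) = {-6, -1/93, 1/61}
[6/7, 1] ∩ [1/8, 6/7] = {6/7}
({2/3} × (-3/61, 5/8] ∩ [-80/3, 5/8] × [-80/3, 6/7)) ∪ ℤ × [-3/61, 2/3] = ℤ × [-3/61, 2/3]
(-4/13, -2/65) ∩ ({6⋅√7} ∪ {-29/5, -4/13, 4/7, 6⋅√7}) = ∅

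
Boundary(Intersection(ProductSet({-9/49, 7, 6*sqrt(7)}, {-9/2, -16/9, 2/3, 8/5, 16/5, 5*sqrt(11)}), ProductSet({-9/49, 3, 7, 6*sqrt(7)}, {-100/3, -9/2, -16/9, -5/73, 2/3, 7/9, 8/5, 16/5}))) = ProductSet({-9/49, 7, 6*sqrt(7)}, {-9/2, -16/9, 2/3, 8/5, 16/5})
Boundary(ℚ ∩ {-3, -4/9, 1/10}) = {-3, -4/9, 1/10}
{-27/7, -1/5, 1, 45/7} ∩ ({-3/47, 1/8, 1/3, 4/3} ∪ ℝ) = {-27/7, -1/5, 1, 45/7}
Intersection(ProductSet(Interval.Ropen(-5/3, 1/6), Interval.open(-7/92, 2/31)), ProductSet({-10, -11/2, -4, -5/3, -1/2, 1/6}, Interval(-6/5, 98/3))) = ProductSet({-5/3, -1/2}, Interval.open(-7/92, 2/31))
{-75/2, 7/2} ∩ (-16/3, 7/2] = {7/2}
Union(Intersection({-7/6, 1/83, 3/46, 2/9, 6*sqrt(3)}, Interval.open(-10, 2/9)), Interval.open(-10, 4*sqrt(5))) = Interval.open(-10, 4*sqrt(5))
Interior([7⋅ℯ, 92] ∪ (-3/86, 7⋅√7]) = (-3/86, 7⋅√7) ∪ (7⋅ℯ, 92)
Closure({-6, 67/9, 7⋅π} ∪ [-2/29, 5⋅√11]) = {-6, 7⋅π} ∪ [-2/29, 5⋅√11]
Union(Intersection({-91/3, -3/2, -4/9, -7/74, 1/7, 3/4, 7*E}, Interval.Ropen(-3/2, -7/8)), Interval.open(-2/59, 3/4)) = Union({-3/2}, Interval.open(-2/59, 3/4))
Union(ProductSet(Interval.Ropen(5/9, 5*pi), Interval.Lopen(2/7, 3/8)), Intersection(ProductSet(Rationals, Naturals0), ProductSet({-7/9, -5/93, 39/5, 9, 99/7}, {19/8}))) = ProductSet(Interval.Ropen(5/9, 5*pi), Interval.Lopen(2/7, 3/8))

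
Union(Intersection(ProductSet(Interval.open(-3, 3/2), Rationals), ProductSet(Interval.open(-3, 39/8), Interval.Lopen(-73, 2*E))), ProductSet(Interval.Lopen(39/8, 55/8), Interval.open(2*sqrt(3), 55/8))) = Union(ProductSet(Interval.open(-3, 3/2), Intersection(Interval.Lopen(-73, 2*E), Rationals)), ProductSet(Interval.Lopen(39/8, 55/8), Interval.open(2*sqrt(3), 55/8)))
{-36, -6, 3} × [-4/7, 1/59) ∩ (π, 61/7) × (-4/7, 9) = ∅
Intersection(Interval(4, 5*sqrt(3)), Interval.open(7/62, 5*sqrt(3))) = Interval.Ropen(4, 5*sqrt(3))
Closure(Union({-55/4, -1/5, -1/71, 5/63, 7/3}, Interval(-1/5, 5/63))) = Union({-55/4, 7/3}, Interval(-1/5, 5/63))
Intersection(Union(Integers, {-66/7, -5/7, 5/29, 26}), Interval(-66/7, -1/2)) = Union({-66/7, -5/7}, Range(-9, 0, 1))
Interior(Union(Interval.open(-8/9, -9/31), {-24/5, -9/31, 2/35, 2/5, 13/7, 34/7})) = Interval.open(-8/9, -9/31)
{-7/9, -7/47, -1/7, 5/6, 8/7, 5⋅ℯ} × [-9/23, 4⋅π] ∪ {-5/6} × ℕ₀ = ({-5/6} × ℕ₀) ∪ ({-7/9, -7/47, -1/7, 5/6, 8/7, 5⋅ℯ} × [-9/23, 4⋅π])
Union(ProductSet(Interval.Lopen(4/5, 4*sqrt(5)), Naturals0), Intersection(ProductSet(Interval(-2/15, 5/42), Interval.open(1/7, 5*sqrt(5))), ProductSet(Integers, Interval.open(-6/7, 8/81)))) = ProductSet(Interval.Lopen(4/5, 4*sqrt(5)), Naturals0)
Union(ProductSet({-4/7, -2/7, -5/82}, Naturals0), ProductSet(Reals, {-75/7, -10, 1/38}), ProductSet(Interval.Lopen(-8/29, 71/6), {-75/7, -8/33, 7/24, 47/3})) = Union(ProductSet({-4/7, -2/7, -5/82}, Naturals0), ProductSet(Interval.Lopen(-8/29, 71/6), {-75/7, -8/33, 7/24, 47/3}), ProductSet(Reals, {-75/7, -10, 1/38}))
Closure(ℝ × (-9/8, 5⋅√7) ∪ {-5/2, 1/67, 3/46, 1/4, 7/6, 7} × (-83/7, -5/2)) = (ℝ × [-9/8, 5⋅√7]) ∪ ({-5/2, 1/67, 3/46, 1/4, 7/6, 7} × [-83/7, -5/2])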